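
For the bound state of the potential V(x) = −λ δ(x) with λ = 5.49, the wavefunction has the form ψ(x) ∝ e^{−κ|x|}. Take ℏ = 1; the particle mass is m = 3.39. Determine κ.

κ = 18.6

Integrating the TISE across x = 0 gives the cusp condition ψ'(0⁺) − ψ'(0⁻) = −(2mλ/ℏ²)ψ(0).
With ψ ∝ e^{−κ|x|} this yields −2κ = −2mλ/ℏ², so κ = mλ/ℏ² = 18.61.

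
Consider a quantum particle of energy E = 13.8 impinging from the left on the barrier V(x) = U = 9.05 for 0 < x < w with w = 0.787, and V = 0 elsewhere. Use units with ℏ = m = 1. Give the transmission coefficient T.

E > U: inside the barrier k₂ = √(2m(E − U))/ℏ = 3.082, k₂w = 2.426.
T = [1 + U² sin²(k₂w) / (4E(E − U))]⁻¹ = 1/1.135 = 0.881.

T = 0.881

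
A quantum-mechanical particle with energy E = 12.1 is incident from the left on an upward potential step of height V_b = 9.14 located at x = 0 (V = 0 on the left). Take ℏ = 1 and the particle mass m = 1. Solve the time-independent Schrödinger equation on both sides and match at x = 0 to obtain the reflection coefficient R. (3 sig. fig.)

R = 0.114

The wavenumbers are k₁ = √(2mE)/ℏ = 4.919 on the left and k₂ = √(2m(E − V_b))/ℏ = 2.433 on the right.
Continuity of ψ and ψ′ at the step yields the reflection amplitude r = (k₁ − k₂)/(k₁ + k₂) = 0.3382; thus R = |r|² = 0.1143, T = 0.8857.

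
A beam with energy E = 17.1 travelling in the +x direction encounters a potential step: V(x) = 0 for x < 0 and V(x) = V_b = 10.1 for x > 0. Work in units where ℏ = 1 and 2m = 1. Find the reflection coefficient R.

On each side the TISE gives plane waves with k = √(2m(E − V))/ℏ: k₁ = √(2·½·17.1) = 4.135, k₂ = √(2·½·7) = 2.646.
Continuity of ψ and ψ′ at the step yields the reflection amplitude r = (k₁ − k₂)/(k₁ + k₂) = 0.2197; thus R = |r|² = 0.04825, T = 0.9518.

R = 0.0482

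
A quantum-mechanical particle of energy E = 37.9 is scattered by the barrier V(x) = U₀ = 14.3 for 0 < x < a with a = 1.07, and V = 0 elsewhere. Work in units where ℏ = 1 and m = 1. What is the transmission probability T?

T = 0.958

Above the barrier the interior wavenumber is k₂ = √(2m(E − U₀))/ℏ = 6.870, giving phase k₂a = 7.351.
T = [1 + U₀² sin²(k₂a) / (4E(E − U₀))]⁻¹ = 1/1.044 = 0.958.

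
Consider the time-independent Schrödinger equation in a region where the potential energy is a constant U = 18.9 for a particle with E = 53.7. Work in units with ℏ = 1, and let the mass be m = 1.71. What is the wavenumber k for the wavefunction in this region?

k = 10.9

With E > U the solution is oscillatory, ψ ∝ e^{±ikx} with k = √(2m(E − U))/ℏ.
k = √(2 × 1.71 × 34.8) = 10.91.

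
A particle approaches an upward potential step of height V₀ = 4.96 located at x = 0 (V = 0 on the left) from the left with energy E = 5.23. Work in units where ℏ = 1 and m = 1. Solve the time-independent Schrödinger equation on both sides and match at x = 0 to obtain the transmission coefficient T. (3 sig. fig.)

The wavenumbers are k₁ = √(2mE)/ℏ = 3.234 on the left and k₂ = √(2m(E − V₀))/ℏ = 0.7348 on the right.
Matching ψ and ψ′ at x = 0 gives r = (k₁ − k₂)/(k₁ + k₂), so R = r² = 0.3965 and T = 1 − R = 0.6035.

T = 0.603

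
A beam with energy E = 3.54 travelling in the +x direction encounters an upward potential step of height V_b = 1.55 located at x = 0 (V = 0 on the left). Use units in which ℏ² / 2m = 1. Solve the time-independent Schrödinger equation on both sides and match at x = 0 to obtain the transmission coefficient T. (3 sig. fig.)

On each side the TISE gives plane waves with k = √(2m(E − V))/ℏ: k₁ = √(2·½·3.54) = 1.881, k₂ = √(2·½·1.99) = 1.411.
Matching ψ and ψ′ at x = 0 gives r = (k₁ − k₂)/(k₁ + k₂), so R = r² = 0.02045 and T = 1 − R = 0.9795.

T = 0.980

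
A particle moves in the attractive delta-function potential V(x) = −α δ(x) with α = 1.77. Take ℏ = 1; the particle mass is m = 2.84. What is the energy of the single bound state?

The bound state is ψ(x) = √κ e^{−κ|x|}. The derivative jump ψ'(0⁺) − ψ'(0⁻) = −(2mα/ℏ²)ψ(0) fixes κ = mα/ℏ² = 5.027.
Then E = −ℏ²κ²/(2m) = −mα²/(2ℏ²) = -4.449.

E = -4.45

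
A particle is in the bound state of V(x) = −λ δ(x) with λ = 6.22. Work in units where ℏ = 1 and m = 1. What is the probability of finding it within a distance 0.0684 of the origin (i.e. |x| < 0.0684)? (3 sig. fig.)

The normalised bound state is ψ = √κ e^{−κ|x|} with κ = mλ/ℏ² = 6.220.
P(|x| < d) = ∫_{−d}^{d} κ e^{−2κ|x|} dx = 1 − e^{−2κd} = 1 − e^{−0.8509} = 0.5730.

P = 0.573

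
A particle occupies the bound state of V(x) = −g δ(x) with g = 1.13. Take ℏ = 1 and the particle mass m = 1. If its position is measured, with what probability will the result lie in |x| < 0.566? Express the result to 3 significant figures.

The normalised bound state is ψ = √κ e^{−κ|x|} with κ = mg/ℏ² = 1.130.
P(|x| < d) = ∫_{−d}^{d} κ e^{−2κ|x|} dx = 1 − e^{−2κd} = 1 − e^{−1.279} = 0.7217.

P = 0.722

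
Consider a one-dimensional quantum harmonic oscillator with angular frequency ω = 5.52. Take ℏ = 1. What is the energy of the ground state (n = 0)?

Using E_n = (n + ½)ℏω: E_0 = 0.5 × 5.52 = 2.760.

E = 2.76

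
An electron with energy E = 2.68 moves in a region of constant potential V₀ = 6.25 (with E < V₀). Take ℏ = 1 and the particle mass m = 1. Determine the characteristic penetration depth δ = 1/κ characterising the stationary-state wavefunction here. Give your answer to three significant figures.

Since E < V₀ the TISE in this region is ψ'' = κ²ψ with κ = √(2m(V₀ − E))/ℏ.
κ = √(2 × 1 × 3.57) = 2.672. The penetration depth is δ = 1/κ = 0.374.

δ = 0.374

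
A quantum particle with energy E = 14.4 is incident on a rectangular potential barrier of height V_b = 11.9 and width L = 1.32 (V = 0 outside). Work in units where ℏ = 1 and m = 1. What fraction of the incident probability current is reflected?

E > V_b: inside the barrier k₂ = √(2m(E − V_b))/ℏ = 2.236, k₂L = 2.952.
T = [1 + V_b² sin²(k₂L) / (4E(E − V_b))]⁻¹ = 1/1.035 = 0.966.
R = 1 − T = 0.0339.

R = 0.0339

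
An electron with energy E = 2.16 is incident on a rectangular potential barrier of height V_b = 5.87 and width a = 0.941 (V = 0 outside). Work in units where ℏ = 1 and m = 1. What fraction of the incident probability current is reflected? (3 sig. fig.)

E < V_b: inside the barrier ψ ∝ e^{±κx} with κ = √(2m(V_b − E))/ℏ = 2.724.
κa = 2.563, sinh(κa) = 6.450.
The exact tunnelling result is T⁻¹ = 1 + V_b² sinh²(κa) / [4E(V_b − E)] = 45.73, so T = 0.0219.
R = 1 − T = 0.978.

R = 0.978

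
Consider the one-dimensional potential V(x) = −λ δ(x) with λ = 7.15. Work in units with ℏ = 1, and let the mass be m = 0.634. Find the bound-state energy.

E = -16.2

The bound state is ψ(x) = √κ e^{−κ|x|}. The derivative jump ψ'(0⁺) − ψ'(0⁻) = −(2mλ/ℏ²)ψ(0) fixes κ = mλ/ℏ² = 4.533.
Then E = −ℏ²κ²/(2m) = −mλ²/(2ℏ²) = -16.21.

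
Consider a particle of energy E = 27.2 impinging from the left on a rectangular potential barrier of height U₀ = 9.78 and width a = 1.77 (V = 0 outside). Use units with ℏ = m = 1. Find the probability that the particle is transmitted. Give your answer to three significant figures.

T = 0.965

E > U₀: inside the barrier k₂ = √(2m(E − U₀))/ℏ = 5.903, k₂a = 10.45.
T = [1 + U₀² sin²(k₂a) / (4E(E − U₀))]⁻¹ = 1/1.037 = 0.965.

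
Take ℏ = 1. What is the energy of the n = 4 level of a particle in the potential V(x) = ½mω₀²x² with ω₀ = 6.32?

Using E_n = (n + ½)ℏω₀: E_4 = 4.5 × 6.32 = 28.44.

E = 28.4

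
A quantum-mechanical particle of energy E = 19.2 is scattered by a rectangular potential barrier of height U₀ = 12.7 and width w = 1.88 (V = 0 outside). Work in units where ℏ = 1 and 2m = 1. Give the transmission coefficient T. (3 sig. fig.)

T = 0.757

Above the barrier the interior wavenumber is k₂ = √(2m(E − U₀))/ℏ = 2.550, giving phase k₂w = 4.793.
Matching at both interfaces gives T⁻¹ = 1 + U₀² sin²(k₂w) / [4E(E − U₀)] = 1.321, hence T = 0.757.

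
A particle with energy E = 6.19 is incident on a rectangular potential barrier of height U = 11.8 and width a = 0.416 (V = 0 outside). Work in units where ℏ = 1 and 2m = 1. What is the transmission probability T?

T = 0.429

Since E < U the interior solution is evanescent with decay constant κ = √(2m(U − E))/ℏ = 2.369.
κa = 0.9853, sinh(κa) = 1.153.
The exact tunnelling result is T⁻¹ = 1 + U² sinh²(κa) / [4E(U − E)] = 2.332, so T = 0.429.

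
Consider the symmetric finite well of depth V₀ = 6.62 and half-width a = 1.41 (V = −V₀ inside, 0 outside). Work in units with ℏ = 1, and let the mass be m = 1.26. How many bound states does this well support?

Define the well-strength parameter z₀ = (a/ℏ)√(2mV₀) = 1.41 × √(2·1.26·6.62) = 5.759.
A new bound state (alternating even/odd) appears each time z₀ passes a multiple of π/2, so N = ⌊2z₀/π⌋ + 1 = ⌊3.666⌋ + 1 = 4.

N = 4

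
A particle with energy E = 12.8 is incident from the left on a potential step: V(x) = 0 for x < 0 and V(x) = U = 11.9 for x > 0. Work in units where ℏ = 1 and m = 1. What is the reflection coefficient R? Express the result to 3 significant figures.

On each side the TISE gives plane waves with k = √(2m(E − V))/ℏ: k₁ = √(2·1·12.8) = 5.060, k₂ = √(2·1·0.9) = 1.342.
Continuity of ψ and ψ′ at the step yields the reflection amplitude r = (k₁ − k₂)/(k₁ + k₂) = 0.5808; thus R = |r|² = 0.3374, T = 0.6626.

R = 0.337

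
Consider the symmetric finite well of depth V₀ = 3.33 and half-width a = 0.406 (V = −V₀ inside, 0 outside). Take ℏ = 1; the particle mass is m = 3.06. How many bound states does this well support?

Define the well-strength parameter z₀ = (a/ℏ)√(2mV₀) = 0.406 × √(2·3.06·3.33) = 1.833.
A new bound state (alternating even/odd) appears each time z₀ passes a multiple of π/2, so N = ⌊2z₀/π⌋ + 1 = ⌊1.167⌋ + 1 = 2.

N = 2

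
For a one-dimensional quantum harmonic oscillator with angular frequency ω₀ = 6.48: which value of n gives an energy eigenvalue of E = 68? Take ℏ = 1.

Invert E_n = (n + ½)ℏω₀: n = E/ℏω₀ − ½ = 9.994, so n = 10.

n = 10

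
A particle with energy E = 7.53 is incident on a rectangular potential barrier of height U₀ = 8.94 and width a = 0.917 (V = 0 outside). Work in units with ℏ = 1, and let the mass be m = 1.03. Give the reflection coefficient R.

R = 0.907

Since E < U₀ the interior solution is evanescent with decay constant κ = √(2m(U₀ − E))/ℏ = 1.704.
κa = 1.563, sinh(κa) = 2.281.
The exact tunnelling result is T⁻¹ = 1 + U₀² sinh²(κa) / [4E(U₀ − E)] = 10.79, so T = 0.0926.
R = 1 − T = 0.907.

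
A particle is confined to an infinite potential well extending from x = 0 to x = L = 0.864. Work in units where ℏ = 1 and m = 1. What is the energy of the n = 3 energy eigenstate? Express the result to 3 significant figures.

E = 59.5

The infinite-well eigenfunctions ψ_n = √(2/L) sin(nπx/L) vanish at both walls, giving E_n = n²π²ℏ²/(2mL²).
E_3 = 3² × π² / (2 × 1 × 0.864²) = 59.50.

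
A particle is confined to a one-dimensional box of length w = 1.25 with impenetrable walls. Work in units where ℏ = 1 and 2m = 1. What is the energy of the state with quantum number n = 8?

E = 404

Requiring ψ(0) = ψ(w) = 0 quantises k = nπ/w, hence E_n = ℏ²k²/2m = n²π²ℏ²/(2mw²).
E_8 = 8² × π² / (2 × 0.5 × 1.25²) = 404.3.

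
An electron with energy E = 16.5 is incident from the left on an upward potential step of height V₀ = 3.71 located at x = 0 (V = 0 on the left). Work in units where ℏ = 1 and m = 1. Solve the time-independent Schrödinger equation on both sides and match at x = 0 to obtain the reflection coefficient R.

On each side the TISE gives plane waves with k = √(2m(E − V))/ℏ: k₁ = √(2·1·16.5) = 5.745, k₂ = √(2·1·12.79) = 5.058.
Continuity of ψ and ψ′ at the step yields the reflection amplitude r = (k₁ − k₂)/(k₁ + k₂) = 0.06359; thus R = |r|² = 0.004043, T = 0.9960.

R = 0.00404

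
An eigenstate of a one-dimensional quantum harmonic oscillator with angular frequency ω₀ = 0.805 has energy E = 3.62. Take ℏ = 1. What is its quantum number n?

E_n = ℏω₀(n + ½) ⇒ n = E/(ℏω₀) − ½ = 3.62/0.805 − 0.5 = 3.997 → n = 4.

n = 4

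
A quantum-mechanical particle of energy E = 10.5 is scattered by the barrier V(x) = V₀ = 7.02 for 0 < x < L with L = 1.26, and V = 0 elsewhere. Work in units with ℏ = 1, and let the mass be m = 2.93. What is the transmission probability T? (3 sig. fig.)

T = 0.905

Above the barrier the interior wavenumber is k₂ = √(2m(E − V₀))/ℏ = 4.516, giving phase k₂L = 5.690.
Matching at both interfaces gives T⁻¹ = 1 + V₀² sin²(k₂L) / [4E(E − V₀)] = 1.105, hence T = 0.905.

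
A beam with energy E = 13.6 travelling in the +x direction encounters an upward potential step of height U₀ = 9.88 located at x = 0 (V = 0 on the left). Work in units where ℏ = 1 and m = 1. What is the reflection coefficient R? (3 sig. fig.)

R = 0.0981

The wavenumbers are k₁ = √(2mE)/ℏ = 5.215 on the left and k₂ = √(2m(E − U₀))/ℏ = 2.728 on the right.
Matching ψ and ψ′ at x = 0 gives r = (k₁ − k₂)/(k₁ + k₂), so R = r² = 0.09809 and T = 1 − R = 0.9019.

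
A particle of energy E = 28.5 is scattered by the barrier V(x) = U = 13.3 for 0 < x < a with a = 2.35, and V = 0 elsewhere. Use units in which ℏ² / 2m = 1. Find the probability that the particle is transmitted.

E > U: inside the barrier k₂ = √(2m(E − U))/ℏ = 3.899, k₂a = 9.162.
Matching at both interfaces gives T⁻¹ = 1 + U² sin²(k₂a) / [4E(E − U)] = 1.007, hence T = 0.993.

T = 0.993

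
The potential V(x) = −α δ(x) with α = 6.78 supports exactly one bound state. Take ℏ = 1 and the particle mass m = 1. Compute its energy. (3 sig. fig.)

For x ≠ 0 the bound state is ψ ∝ e^{−κ|x|}; integrating the TISE across the delta gives the cusp condition 2κ = 2mα/ℏ², so κ = 6.780.
Then E = −ℏ²κ²/(2m) = −mα²/(2ℏ²) = -22.98.

E = -23.0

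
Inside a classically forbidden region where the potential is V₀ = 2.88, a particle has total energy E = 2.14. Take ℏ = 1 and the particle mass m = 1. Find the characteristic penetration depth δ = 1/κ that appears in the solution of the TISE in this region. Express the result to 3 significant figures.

Since E < V₀ the TISE in this region is ψ'' = κ²ψ with κ = √(2m(V₀ − E))/ℏ.
κ = √(2 × 1 × 0.74) = 1.217. The penetration depth is δ = 1/κ = 0.822.

δ = 0.822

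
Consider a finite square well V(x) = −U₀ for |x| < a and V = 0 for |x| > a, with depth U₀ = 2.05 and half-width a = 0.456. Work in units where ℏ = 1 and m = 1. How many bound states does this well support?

Define the well-strength parameter z₀ = (a/ℏ)√(2mU₀) = 0.456 × √(2·1·2.05) = 0.9233.
The even/odd transcendental equations gain one root per π/2 in z₀, giving N = 1 + ⌊2z₀/π⌋ = 1 + ⌊0.5878⌋ = 1.

N = 1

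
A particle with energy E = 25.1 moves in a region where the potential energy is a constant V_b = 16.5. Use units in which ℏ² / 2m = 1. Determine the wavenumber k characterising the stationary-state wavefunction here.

k = 2.93

With E > V_b the solution is oscillatory, ψ ∝ e^{±ikx} with k = √(2m(E − V_b))/ℏ.
k = √(2 × 0.5 × 8.6) = 2.933.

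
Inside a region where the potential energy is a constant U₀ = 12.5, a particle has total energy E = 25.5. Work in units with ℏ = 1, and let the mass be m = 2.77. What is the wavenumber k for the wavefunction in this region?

With E > U₀ the solution is oscillatory, ψ ∝ e^{±ikx} with k = √(2m(E − U₀))/ℏ.
k = √(2 × 2.77 × 13) = 8.486.

k = 8.49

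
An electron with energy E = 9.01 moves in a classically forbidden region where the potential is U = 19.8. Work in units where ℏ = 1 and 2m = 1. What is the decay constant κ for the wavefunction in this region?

Since E < U the TISE in this region is ψ'' = κ²ψ with κ = √(2m(U − E))/ℏ.
κ = √(2 × 0.5 × 10.79) = 3.285.

κ = 3.28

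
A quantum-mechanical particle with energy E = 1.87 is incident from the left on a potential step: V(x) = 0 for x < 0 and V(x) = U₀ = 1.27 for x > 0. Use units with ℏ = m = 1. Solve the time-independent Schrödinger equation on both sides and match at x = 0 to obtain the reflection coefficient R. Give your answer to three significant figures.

On each side the TISE gives plane waves with k = √(2m(E − V))/ℏ: k₁ = √(2·1·1.87) = 1.934, k₂ = √(2·1·0.6) = 1.095.
Matching ψ and ψ′ at x = 0 gives r = (k₁ − k₂)/(k₁ + k₂), so R = r² = 0.07661 and T = 1 − R = 0.9234.

R = 0.0766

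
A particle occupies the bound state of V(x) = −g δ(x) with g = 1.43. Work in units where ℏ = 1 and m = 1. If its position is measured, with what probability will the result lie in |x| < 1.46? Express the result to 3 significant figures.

P = 0.985

The normalised bound state is ψ = √κ e^{−κ|x|} with κ = mg/ℏ² = 1.430.
P(|x| < d) = ∫_{−d}^{d} κ e^{−2κ|x|} dx = 1 − e^{−2κd} = 1 − e^{−4.176} = 0.9846.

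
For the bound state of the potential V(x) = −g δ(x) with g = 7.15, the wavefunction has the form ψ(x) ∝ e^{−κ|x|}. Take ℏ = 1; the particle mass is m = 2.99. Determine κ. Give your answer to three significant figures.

κ = 21.4

Integrate −(ℏ²/2m)ψ'' − gδ(x)ψ = Eψ from −ε to +ε: the ψ'' term gives ψ'(0⁺) − ψ'(0⁻) and the δ term gives −(2mg/ℏ²)ψ(0).
With ψ ∝ e^{−κ|x|} this yields −2κ = −2mg/ℏ², so κ = mg/ℏ² = 21.38.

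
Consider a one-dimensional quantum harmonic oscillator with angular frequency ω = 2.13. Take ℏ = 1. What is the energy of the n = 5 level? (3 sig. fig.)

The oscillator eigenvalues are E_n = ℏω(n + ½), so E_5 = 2.13 × 5.5 = 11.72.

E = 11.7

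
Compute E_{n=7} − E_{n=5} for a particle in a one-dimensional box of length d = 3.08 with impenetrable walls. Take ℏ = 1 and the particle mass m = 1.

E_n = n²π²ℏ²/(2md²), so ΔE = (7² − 5²) π²ℏ²/(2md²).
ΔE = 24 × π² / (2 × 1 × 3.08²) = 12.48.

ΔE = 12.5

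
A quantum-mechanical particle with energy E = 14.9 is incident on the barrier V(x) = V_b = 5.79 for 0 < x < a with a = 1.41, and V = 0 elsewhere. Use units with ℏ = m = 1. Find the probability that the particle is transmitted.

T = 0.996

Above the barrier the interior wavenumber is k₂ = √(2m(E − V_b))/ℏ = 4.268, giving phase k₂a = 6.019.
Matching at both interfaces gives T⁻¹ = 1 + V_b² sin²(k₂a) / [4E(E − V_b)] = 1.004, hence T = 0.996.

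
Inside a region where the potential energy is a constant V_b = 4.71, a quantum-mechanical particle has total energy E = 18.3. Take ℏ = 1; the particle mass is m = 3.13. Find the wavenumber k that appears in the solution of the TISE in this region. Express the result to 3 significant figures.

With E > V_b the solution is oscillatory, ψ ∝ e^{±ikx} with k = √(2m(E − V_b))/ℏ.
k = √(2 × 3.13 × 13.59) = 9.224.

k = 9.22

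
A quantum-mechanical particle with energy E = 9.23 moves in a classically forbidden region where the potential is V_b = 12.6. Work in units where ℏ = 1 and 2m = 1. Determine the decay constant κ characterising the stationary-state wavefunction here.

Since E < V_b the TISE in this region is ψ'' = κ²ψ with κ = √(2m(V_b − E))/ℏ.
κ = √(2 × 0.5 × 3.37) = 1.836.

κ = 1.84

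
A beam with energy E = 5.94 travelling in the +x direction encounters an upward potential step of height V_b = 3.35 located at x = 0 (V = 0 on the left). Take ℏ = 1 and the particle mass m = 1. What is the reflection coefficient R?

R = 0.0419

The wavenumbers are k₁ = √(2mE)/ℏ = 3.447 on the left and k₂ = √(2m(E − V_b))/ℏ = 2.276 on the right.
Continuity of ψ and ψ′ at the step yields the reflection amplitude r = (k₁ − k₂)/(k₁ + k₂) = 0.2046; thus R = |r|² = 0.04185, T = 0.9581.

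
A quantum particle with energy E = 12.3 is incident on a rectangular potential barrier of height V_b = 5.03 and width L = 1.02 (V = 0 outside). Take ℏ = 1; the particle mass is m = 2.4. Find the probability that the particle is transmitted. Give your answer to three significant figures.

T = 0.995

Above the barrier the interior wavenumber is k₂ = √(2m(E − V_b))/ℏ = 5.907, giving phase k₂L = 6.025.
Matching at both interfaces gives T⁻¹ = 1 + V_b² sin²(k₂L) / [4E(E − V_b)] = 1.005, hence T = 0.995.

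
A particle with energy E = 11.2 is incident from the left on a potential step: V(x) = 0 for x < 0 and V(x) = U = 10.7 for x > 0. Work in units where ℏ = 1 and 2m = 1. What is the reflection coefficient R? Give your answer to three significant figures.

R = 0.424

The wavenumbers are k₁ = √(2mE)/ℏ = 3.347 on the left and k₂ = √(2m(E − U))/ℏ = 0.7071 on the right.
Continuity of ψ and ψ′ at the step yields the reflection amplitude r = (k₁ − k₂)/(k₁ + k₂) = 0.6511; thus R = |r|² = 0.4240, T = 0.5760.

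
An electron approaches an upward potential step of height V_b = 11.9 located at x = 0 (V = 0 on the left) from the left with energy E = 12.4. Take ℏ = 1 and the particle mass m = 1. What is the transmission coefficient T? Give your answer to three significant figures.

On each side the TISE gives plane waves with k = √(2m(E − V))/ℏ: k₁ = √(2·1·12.4) = 4.980, k₂ = √(2·1·0.5) = 1.000.
Continuity of ψ and ψ′ at the step yields the reflection amplitude r = (k₁ − k₂)/(k₁ + k₂) = 0.6655; thus R = |r|² = 0.4430, T = 0.5570.

T = 0.557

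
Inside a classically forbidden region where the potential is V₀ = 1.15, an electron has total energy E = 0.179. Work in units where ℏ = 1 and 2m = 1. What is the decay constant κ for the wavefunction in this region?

Since E < V₀ the TISE in this region is ψ'' = κ²ψ with κ = √(2m(V₀ − E))/ℏ.
κ = √(2 × 0.5 × 0.971) = 0.9854.

κ = 0.985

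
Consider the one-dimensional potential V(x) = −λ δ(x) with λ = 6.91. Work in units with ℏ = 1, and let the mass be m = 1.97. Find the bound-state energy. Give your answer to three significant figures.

The bound state is ψ(x) = √κ e^{−κ|x|}. The derivative jump ψ'(0⁺) − ψ'(0⁻) = −(2mλ/ℏ²)ψ(0) fixes κ = mλ/ℏ² = 13.61.
Then E = −ℏ²κ²/(2m) = −mλ²/(2ℏ²) = -47.03.

E = -47.0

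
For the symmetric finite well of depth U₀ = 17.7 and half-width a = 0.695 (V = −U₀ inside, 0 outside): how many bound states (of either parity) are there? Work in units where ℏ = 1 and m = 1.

The dimensionless depth is z₀ = a√(2mU₀)/ℏ = 0.695 × √(35.40) = 4.135.
The even/odd transcendental equations gain one root per π/2 in z₀, giving N = 1 + ⌊2z₀/π⌋ = 1 + ⌊2.632⌋ = 3.

N = 3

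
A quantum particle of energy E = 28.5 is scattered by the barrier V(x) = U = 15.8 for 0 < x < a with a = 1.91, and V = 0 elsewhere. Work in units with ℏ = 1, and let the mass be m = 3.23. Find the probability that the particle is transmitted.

E > U: inside the barrier k₂ = √(2m(E − U))/ℏ = 9.058, k₂a = 17.30.
Matching at both interfaces gives T⁻¹ = 1 + U² sin²(k₂a) / [4E(E − U)] = 1.172, hence T = 0.853.

T = 0.853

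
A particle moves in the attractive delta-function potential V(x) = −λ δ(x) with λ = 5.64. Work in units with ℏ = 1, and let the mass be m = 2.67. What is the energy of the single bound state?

E = -42.5

The bound state is ψ(x) = √κ e^{−κ|x|}. The derivative jump ψ'(0⁺) − ψ'(0⁻) = −(2mλ/ℏ²)ψ(0) fixes κ = mλ/ℏ² = 15.06.
Then E = −ℏ²κ²/(2m) = −mλ²/(2ℏ²) = -42.47.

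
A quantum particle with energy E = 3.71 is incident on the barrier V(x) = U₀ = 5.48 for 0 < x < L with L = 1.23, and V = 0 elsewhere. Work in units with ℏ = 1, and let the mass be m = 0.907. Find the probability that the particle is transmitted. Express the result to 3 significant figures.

T = 0.0418

E < U₀: inside the barrier ψ ∝ e^{±κx} with κ = √(2m(U₀ − E))/ℏ = 1.792.
κL = 2.204, sinh(κL) = 4.475.
Matching ψ, ψ′ at both faces gives T = [1 + U₀² sinh²(κL) / (4E(U₀ − E))]⁻¹ = 1/23.90 = 0.0418.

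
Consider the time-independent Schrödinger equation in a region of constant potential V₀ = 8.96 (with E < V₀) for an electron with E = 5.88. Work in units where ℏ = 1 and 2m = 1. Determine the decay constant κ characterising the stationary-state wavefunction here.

Since E < V₀ the TISE in this region is ψ'' = κ²ψ with κ = √(2m(V₀ − E))/ℏ.
κ = √(2 × 0.5 × 3.08) = 1.755.

κ = 1.75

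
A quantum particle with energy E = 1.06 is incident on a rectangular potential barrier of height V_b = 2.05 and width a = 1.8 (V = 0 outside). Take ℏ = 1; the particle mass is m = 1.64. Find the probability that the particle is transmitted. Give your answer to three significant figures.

E < V_b: inside the barrier ψ ∝ e^{±κx} with κ = √(2m(V_b − E))/ℏ = 1.802.
κa = 3.244, sinh(κa) = 12.79.
The exact tunnelling result is T⁻¹ = 1 + V_b² sinh²(κa) / [4E(V_b − E)] = 164.9, so T = 0.00607.

T = 0.00607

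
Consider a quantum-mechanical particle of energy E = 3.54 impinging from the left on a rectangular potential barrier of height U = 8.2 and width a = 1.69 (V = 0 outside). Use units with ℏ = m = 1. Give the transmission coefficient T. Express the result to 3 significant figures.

T = 0.000130

E < U: inside the barrier ψ ∝ e^{±κx} with κ = √(2m(U − E))/ℏ = 3.053.
κa = 5.159, sinh(κa) = 87.02.
Matching ψ, ψ′ at both faces gives T = [1 + U² sinh²(κa) / (4E(U − E))]⁻¹ = 1/7718 = 0.000130.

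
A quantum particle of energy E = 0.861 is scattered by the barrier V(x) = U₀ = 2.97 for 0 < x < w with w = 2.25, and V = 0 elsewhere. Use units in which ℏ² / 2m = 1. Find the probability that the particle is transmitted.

E < U₀: inside the barrier ψ ∝ e^{±κx} with κ = √(2m(U₀ − E))/ℏ = 1.452.
κw = 3.268, sinh(κw) = 13.10.
Matching ψ, ψ′ at both faces gives T = [1 + U₀² sinh²(κw) / (4E(U₀ − E))]⁻¹ = 1/209.5 = 0.00477.

T = 0.00477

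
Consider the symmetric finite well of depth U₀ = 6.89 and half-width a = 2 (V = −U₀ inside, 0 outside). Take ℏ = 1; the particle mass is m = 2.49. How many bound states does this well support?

Define the well-strength parameter z₀ = (a/ℏ)√(2mU₀) = 2 × √(2·2.49·6.89) = 11.72.
The even/odd transcendental equations gain one root per π/2 in z₀, giving N = 1 + ⌊2z₀/π⌋ = 1 + ⌊7.458⌋ = 8.

N = 8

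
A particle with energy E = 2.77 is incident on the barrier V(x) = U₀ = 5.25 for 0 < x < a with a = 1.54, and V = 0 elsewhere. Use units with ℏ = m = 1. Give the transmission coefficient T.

E < U₀: inside the barrier ψ ∝ e^{±κx} with κ = √(2m(U₀ − E))/ℏ = 2.227.
κa = 3.430, sinh(κa) = 15.42.
The exact tunnelling result is T⁻¹ = 1 + U₀² sinh²(κa) / [4E(U₀ − E)] = 239.4, so T = 0.00418.

T = 0.00418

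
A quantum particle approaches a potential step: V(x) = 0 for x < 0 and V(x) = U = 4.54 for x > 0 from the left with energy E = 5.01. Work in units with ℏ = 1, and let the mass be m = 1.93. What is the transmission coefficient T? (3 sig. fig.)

On each side the TISE gives plane waves with k = √(2m(E − V))/ℏ: k₁ = √(2·1.93·5.01) = 4.398, k₂ = √(2·1.93·0.47) = 1.347.
Continuity of ψ and ψ′ at the step yields the reflection amplitude r = (k₁ − k₂)/(k₁ + k₂) = 0.5311; thus R = |r|² = 0.2820, T = 0.7180.

T = 0.718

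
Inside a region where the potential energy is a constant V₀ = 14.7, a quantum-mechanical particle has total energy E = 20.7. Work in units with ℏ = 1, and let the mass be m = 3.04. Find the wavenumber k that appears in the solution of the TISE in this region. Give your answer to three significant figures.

k = 6.04

With E > V₀ the solution is oscillatory, ψ ∝ e^{±ikx} with k = √(2m(E − V₀))/ℏ.
k = √(2 × 3.04 × 6) = 6.040.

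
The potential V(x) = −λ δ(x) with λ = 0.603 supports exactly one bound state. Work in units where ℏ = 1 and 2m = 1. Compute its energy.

For x ≠ 0 the bound state is ψ ∝ e^{−κ|x|}; integrating the TISE across the delta gives the cusp condition 2κ = 2mλ/ℏ², so κ = 0.3015.
Then E = −ℏ²κ²/(2m) = −mλ²/(2ℏ²) = -0.09090.

E = -0.0909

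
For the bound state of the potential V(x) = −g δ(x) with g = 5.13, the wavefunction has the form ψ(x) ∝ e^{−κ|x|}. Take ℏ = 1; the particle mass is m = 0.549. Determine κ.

κ = 2.82

Integrating the TISE across x = 0 gives the cusp condition ψ'(0⁺) − ψ'(0⁻) = −(2mg/ℏ²)ψ(0).
With ψ ∝ e^{−κ|x|} this yields −2κ = −2mg/ℏ², so κ = mg/ℏ² = 2.816.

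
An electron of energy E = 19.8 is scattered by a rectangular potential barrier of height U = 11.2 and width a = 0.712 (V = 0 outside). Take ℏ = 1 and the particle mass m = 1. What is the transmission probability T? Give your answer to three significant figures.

T = 0.994

E > U: inside the barrier k₂ = √(2m(E − U))/ℏ = 4.147, k₂a = 2.953.
T = [1 + U² sin²(k₂a) / (4E(E − U))]⁻¹ = 1/1.006 = 0.994.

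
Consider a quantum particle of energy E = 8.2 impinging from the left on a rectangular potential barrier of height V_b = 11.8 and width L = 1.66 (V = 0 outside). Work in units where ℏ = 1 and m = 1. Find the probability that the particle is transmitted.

Since E < V_b the interior solution is evanescent with decay constant κ = √(2m(V_b − E))/ℏ = 2.683.
κL = 4.454, sinh(κL) = 42.99.
Matching ψ, ψ′ at both faces gives T = [1 + V_b² sinh²(κL) / (4E(V_b − E))]⁻¹ = 1/2180 = 0.000459.

T = 0.000459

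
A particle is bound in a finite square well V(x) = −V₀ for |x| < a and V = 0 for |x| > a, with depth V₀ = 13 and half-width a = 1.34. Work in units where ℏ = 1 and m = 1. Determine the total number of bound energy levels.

N = 5

Define the well-strength parameter z₀ = (a/ℏ)√(2mV₀) = 1.34 × √(2·1·13) = 6.833.
The even/odd transcendental equations gain one root per π/2 in z₀, giving N = 1 + ⌊2z₀/π⌋ = 1 + ⌊4.350⌋ = 5.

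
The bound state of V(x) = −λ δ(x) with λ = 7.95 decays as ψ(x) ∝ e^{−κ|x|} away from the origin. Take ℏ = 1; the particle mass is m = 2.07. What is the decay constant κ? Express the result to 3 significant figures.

Integrate −(ℏ²/2m)ψ'' − λδ(x)ψ = Eψ from −ε to +ε: the ψ'' term gives ψ'(0⁺) − ψ'(0⁻) and the δ term gives −(2mλ/ℏ²)ψ(0).
With ψ ∝ e^{−κ|x|} this yields −2κ = −2mλ/ℏ², so κ = mλ/ℏ² = 16.46.

κ = 16.5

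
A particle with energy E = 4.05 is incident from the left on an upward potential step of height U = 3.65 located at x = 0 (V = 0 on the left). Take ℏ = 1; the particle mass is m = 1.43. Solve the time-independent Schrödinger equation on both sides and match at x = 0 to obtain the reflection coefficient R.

R = 0.272

On each side the TISE gives plane waves with k = √(2m(E − V))/ℏ: k₁ = √(2·1.43·4.05) = 3.403, k₂ = √(2·1.43·0.4) = 1.070.
Matching ψ and ψ′ at x = 0 gives r = (k₁ − k₂)/(k₁ + k₂), so R = r² = 0.2722 and T = 1 − R = 0.7278.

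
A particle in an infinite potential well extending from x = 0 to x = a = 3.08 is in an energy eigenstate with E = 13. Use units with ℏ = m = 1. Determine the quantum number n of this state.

n = 5

From E_n = n²π²ℏ²/(2ma²) invert to n = √(2ma²E)/(πℏ).
n = (3.08/π) × √(2 × 1 × 13) = 4.999 → n = 5.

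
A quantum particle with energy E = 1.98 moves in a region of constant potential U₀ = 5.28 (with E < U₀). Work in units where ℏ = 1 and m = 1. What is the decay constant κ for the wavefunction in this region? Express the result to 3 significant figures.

κ = 2.57

Since E < U₀ the TISE in this region is ψ'' = κ²ψ with κ = √(2m(U₀ − E))/ℏ.
κ = √(2 × 1 × 3.3) = 2.569.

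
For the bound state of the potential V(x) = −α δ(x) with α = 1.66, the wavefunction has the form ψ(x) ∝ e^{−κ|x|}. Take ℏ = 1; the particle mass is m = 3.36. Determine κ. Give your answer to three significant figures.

κ = 5.58

Integrate −(ℏ²/2m)ψ'' − αδ(x)ψ = Eψ from −ε to +ε: the ψ'' term gives ψ'(0⁺) − ψ'(0⁻) and the δ term gives −(2mα/ℏ²)ψ(0).
With ψ ∝ e^{−κ|x|} this yields −2κ = −2mα/ℏ², so κ = mα/ℏ² = 5.578.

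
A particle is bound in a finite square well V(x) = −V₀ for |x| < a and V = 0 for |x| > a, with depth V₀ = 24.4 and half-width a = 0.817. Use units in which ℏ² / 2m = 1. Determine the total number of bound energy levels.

Define the well-strength parameter z₀ = (a/ℏ)√(2mV₀) = 0.817 × √(2·0.5·24.4) = 4.036.
The even/odd transcendental equations gain one root per π/2 in z₀, giving N = 1 + ⌊2z₀/π⌋ = 1 + ⌊2.569⌋ = 3.

N = 3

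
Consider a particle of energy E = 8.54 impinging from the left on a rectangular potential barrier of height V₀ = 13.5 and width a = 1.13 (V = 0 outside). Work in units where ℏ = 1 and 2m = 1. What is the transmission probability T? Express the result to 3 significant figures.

T = 0.0240

Since E < V₀ the interior solution is evanescent with decay constant κ = √(2m(V₀ − E))/ℏ = 2.227.
κa = 2.517, sinh(κa) = 6.153.
The exact tunnelling result is T⁻¹ = 1 + V₀² sinh²(κa) / [4E(V₀ − E)] = 41.72, so T = 0.0240.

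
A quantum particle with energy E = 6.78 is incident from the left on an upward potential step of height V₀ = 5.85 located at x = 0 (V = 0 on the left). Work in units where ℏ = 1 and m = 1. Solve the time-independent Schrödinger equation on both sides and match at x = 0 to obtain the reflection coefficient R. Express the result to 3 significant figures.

On each side the TISE gives plane waves with k = √(2m(E − V))/ℏ: k₁ = √(2·1·6.78) = 3.682, k₂ = √(2·1·0.93) = 1.364.
Matching ψ and ψ′ at x = 0 gives r = (k₁ − k₂)/(k₁ + k₂), so R = r² = 0.2111 and T = 1 − R = 0.7889.

R = 0.211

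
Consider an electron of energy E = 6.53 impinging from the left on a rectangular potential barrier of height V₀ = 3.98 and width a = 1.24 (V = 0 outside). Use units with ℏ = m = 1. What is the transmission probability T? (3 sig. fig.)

T = 0.974

E > V₀: inside the barrier k₂ = √(2m(E − V₀))/ℏ = 2.258, k₂a = 2.800.
T = [1 + V₀² sin²(k₂a) / (4E(E − V₀))]⁻¹ = 1/1.027 = 0.974.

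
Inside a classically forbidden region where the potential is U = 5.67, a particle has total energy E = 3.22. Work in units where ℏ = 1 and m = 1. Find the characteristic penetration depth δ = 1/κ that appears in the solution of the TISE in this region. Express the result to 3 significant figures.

δ = 0.452

Since E < U the TISE in this region is ψ'' = κ²ψ with κ = √(2m(U − E))/ℏ.
κ = √(2 × 1 × 2.45) = 2.214. The penetration depth is δ = 1/κ = 0.452.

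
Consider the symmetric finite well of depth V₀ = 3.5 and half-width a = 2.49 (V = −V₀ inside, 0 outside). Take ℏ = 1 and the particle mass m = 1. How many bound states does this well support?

N = 5

The dimensionless depth is z₀ = a√(2mV₀)/ℏ = 2.49 × √(7.000) = 6.588.
The even/odd transcendental equations gain one root per π/2 in z₀, giving N = 1 + ⌊2z₀/π⌋ = 1 + ⌊4.194⌋ = 5.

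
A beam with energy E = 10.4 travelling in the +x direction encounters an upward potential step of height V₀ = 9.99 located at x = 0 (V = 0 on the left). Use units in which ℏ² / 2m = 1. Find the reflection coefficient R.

R = 0.447

The wavenumbers are k₁ = √(2mE)/ℏ = 3.225 on the left and k₂ = √(2m(E − V₀))/ℏ = 0.6403 on the right.
Continuity of ψ and ψ′ at the step yields the reflection amplitude r = (k₁ − k₂)/(k₁ + k₂) = 0.6687; thus R = |r|² = 0.4471, T = 0.5529.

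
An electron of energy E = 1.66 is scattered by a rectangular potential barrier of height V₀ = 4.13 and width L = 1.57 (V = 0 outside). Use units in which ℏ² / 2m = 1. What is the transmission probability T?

T = 0.0273

Since E < V₀ the interior solution is evanescent with decay constant κ = √(2m(V₀ − E))/ℏ = 1.572.
κL = 2.467, sinh(κL) = 5.854.
The exact tunnelling result is T⁻¹ = 1 + V₀² sinh²(κL) / [4E(V₀ − E)] = 36.64, so T = 0.0273.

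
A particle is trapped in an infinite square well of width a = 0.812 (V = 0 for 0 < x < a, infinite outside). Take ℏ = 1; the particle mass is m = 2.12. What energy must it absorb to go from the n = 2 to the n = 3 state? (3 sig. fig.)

ΔE = 17.7

E_n = n²π²ℏ²/(2ma²), so ΔE = (3² − 2²) π²ℏ²/(2ma²).
ΔE = 5 × π² / (2 × 2.12 × 0.812²) = 17.65.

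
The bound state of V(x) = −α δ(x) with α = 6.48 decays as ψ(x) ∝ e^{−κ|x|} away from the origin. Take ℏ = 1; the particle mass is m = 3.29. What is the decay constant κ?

κ = 21.3

Integrate −(ℏ²/2m)ψ'' − αδ(x)ψ = Eψ from −ε to +ε: the ψ'' term gives ψ'(0⁺) − ψ'(0⁻) and the δ term gives −(2mα/ℏ²)ψ(0).
With ψ ∝ e^{−κ|x|} this yields −2κ = −2mα/ℏ², so κ = mα/ℏ² = 21.32.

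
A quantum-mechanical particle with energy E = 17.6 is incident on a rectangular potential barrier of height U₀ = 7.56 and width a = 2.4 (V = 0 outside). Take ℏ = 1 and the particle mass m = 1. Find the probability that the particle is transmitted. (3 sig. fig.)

E > U₀: inside the barrier k₂ = √(2m(E − U₀))/ℏ = 4.481, k₂a = 10.75.
T = [1 + U₀² sin²(k₂a) / (4E(E − U₀))]⁻¹ = 1/1.076 = 0.929.

T = 0.929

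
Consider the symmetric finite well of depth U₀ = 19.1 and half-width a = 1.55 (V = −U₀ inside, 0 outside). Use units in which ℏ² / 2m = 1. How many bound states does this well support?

N = 5

Define the well-strength parameter z₀ = (a/ℏ)√(2mU₀) = 1.55 × √(2·0.5·19.1) = 6.774.
A new bound state (alternating even/odd) appears each time z₀ passes a multiple of π/2, so N = ⌊2z₀/π⌋ + 1 = ⌊4.312⌋ + 1 = 5.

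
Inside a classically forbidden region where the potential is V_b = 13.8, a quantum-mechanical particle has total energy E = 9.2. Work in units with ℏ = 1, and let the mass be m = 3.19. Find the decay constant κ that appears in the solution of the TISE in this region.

Since E < V_b the TISE in this region is ψ'' = κ²ψ with κ = √(2m(V_b − E))/ℏ.
κ = √(2 × 3.19 × 4.6) = 5.417.

κ = 5.42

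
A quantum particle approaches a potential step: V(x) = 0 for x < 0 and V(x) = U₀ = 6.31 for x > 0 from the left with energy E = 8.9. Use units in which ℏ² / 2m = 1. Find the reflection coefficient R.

R = 0.0895

The wavenumbers are k₁ = √(2mE)/ℏ = 2.983 on the left and k₂ = √(2m(E − U₀))/ℏ = 1.609 on the right.
Matching ψ and ψ′ at x = 0 gives r = (k₁ − k₂)/(k₁ + k₂), so R = r² = 0.08950 and T = 1 − R = 0.9105.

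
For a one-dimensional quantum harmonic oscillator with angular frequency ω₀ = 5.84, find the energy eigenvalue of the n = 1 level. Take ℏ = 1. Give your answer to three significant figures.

E = 8.76

Using E_n = (n + ½)ℏω₀: E_1 = 1.5 × 5.84 = 8.760.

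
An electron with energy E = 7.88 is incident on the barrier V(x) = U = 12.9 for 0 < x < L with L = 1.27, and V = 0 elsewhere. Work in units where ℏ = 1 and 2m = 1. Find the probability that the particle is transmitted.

Since E < U the interior solution is evanescent with decay constant κ = √(2m(U − E))/ℏ = 2.241.
κL = 2.845, sinh(κL) = 8.576.
The exact tunnelling result is T⁻¹ = 1 + U² sinh²(κL) / [4E(U − E)] = 78.35, so T = 0.0128.

T = 0.0128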